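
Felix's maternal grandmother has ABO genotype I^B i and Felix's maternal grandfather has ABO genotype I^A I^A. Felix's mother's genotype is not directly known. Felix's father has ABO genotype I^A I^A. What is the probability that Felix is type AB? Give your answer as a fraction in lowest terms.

Felix's mother's ABO genotype from I^B i × I^A I^A: 1/2 I^A I^B, 1/2 I^A i.
Crossing each possibility with the father I^A I^A and summing P(type AB): 1/2·1/2 + 1/2·0 = 1/4.

1/4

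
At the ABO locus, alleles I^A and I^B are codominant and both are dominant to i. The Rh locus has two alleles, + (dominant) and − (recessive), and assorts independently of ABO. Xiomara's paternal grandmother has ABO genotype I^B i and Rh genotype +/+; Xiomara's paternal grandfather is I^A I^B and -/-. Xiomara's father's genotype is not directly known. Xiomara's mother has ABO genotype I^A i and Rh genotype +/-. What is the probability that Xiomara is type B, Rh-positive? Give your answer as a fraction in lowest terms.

Xiomara's father's ABO genotype from I^B i × I^A I^B: 1/4 I^A I^B, 1/4 I^A i, 1/4 I^B I^B, 1/4 I^B i.
Crossing each possibility with the mother I^A i and summing P(type B): 1/4·1/4 + 1/4·0 + 1/4·1/2 + 1/4·1/4 = 1/4.
Similarly for Rh via the father's Rh distribution: P(Rh+) = 3/4.
Independent loci: 1/4 × 3/4 = 3/16.

3/16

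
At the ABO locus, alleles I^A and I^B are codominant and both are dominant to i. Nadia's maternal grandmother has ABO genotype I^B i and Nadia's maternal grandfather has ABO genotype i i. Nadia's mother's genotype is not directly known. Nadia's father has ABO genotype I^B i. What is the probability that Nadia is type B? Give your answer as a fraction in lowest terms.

Nadia's mother's ABO genotype from I^B i × i i: 1/2 I^B i, 1/2 i i.
Crossing each possibility with the father I^B i and summing P(type B): 1/2·3/4 + 1/2·1/2 = 5/8.

5/8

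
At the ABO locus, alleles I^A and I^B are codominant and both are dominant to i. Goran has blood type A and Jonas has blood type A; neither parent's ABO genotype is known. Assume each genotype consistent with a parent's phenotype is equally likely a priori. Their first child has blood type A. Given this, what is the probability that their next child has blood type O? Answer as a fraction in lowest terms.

1/20

Possible genotypes: Goran ∈ {I^A I^A, I^A i}; Jonas ∈ {I^A I^A, I^A i}.
Weight each parental genotype pair by prior × P(type-A child):
  I^A I^A × I^A I^A: posterior weight 4/15; P(next child type O) = 0.
  I^A I^A × I^A i: posterior weight 4/15; P(next child type O) = 0.
  I^A i × I^A I^A: posterior weight 4/15; P(next child type O) = 0.
  I^A i × I^A i: posterior weight 1/5; P(next child type O) = 1/4.
Weighted sum = 1/20.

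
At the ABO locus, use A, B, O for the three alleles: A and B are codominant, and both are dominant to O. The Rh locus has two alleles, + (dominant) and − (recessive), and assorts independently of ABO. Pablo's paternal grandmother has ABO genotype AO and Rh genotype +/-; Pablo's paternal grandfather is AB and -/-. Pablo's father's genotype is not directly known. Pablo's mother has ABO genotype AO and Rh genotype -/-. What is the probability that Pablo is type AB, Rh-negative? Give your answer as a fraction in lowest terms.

Pablo's father's ABO genotype from AO × AB: 1/4 AA, 1/4 AB, 1/4 AO, 1/4 BO.
Crossing each possibility with the mother AO and summing P(type AB): 1/4·0 + 1/4·1/4 + 1/4·0 + 1/4·1/4 = 1/8.
Similarly for Rh via the father's Rh distribution: P(Rh-) = 3/4.
Independent loci: 1/8 × 3/4 = 3/32.

3/32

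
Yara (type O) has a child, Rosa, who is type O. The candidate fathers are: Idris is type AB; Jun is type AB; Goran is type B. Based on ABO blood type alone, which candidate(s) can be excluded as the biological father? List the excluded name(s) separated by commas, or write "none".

Idris, Jun

A candidate is excluded only if no genotype consistent with his phenotype could produce a type O child with a type O mother.
Idris (type AB): no genotype consistent with that phenotype can produce a type-O child with a type-O mother.
Jun (type AB): no genotype consistent with that phenotype can produce a type-O child with a type-O mother.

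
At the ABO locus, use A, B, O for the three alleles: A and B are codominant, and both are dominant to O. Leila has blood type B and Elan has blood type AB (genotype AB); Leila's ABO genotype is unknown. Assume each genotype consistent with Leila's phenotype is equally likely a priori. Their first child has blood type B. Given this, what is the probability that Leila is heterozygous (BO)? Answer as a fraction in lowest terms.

1/2

Possible genotypes: Leila ∈ {BB, BO}; Elan ∈ {AB}.
Weight each parental genotype pair by prior × P(type-B child):
  BB × AB: posterior weight 1/2.
  BO × AB: posterior weight 1/2.
Sum the posterior weight over pairs where Leila is BO: 1/2.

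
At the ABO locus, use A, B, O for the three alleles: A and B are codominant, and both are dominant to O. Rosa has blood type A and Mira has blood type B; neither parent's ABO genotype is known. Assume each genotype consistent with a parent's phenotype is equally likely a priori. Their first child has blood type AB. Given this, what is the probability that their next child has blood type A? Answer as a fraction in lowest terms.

Possible genotypes: Rosa ∈ {AA, AO}; Mira ∈ {BB, BO}.
Weight each parental genotype pair by prior × P(type-AB child):
  AA × BB: posterior weight 4/9; P(next child type A) = 0.
  AA × BO: posterior weight 2/9; P(next child type A) = 1/2.
  AO × BB: posterior weight 2/9; P(next child type A) = 0.
  AO × BO: posterior weight 1/9; P(next child type A) = 1/4.
Weighted sum = 5/36.

5/36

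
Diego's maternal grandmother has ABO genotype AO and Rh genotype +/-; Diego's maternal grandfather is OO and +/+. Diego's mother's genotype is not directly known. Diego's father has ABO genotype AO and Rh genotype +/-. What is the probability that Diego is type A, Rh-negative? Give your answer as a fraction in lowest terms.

Diego's mother's ABO genotype from AO × OO: 1/2 AO, 1/2 OO.
Crossing each possibility with the father AO and summing P(type A): 1/2·3/4 + 1/2·1/2 = 5/8.
Similarly for Rh via the mother's Rh distribution: P(Rh-) = 1/8.
Independent loci: 5/8 × 1/8 = 5/64.

5/64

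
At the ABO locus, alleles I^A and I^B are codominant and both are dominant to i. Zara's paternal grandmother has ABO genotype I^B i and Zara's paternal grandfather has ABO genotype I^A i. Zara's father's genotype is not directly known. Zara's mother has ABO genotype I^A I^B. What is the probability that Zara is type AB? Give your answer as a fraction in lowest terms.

1/4

Zara's father's ABO genotype from I^B i × I^A i: 1/4 I^A I^B, 1/4 I^A i, 1/4 I^B i, 1/4 i i.
Crossing each possibility with the mother I^A I^B and summing P(type AB): 1/4·1/2 + 1/4·1/4 + 1/4·1/4 + 1/4·0 = 1/4.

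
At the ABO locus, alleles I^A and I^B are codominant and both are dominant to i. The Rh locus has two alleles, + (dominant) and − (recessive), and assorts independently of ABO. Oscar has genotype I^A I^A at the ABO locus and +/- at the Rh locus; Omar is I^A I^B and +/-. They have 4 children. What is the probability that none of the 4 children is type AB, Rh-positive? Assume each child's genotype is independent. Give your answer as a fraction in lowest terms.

ABO cross I^A I^A × I^A I^B → 1/2 A, 1/2 AB.
Rh cross +/- × +/- → 3/4 Rh+, 1/4 Rh-; so P(type AB, Rh-positive) = 1/2 × 3/4 = 3/8 per child.
P(not type AB, Rh-positive) = 5/8 for one child; (5/8)^4 = 625/4096.

625/4096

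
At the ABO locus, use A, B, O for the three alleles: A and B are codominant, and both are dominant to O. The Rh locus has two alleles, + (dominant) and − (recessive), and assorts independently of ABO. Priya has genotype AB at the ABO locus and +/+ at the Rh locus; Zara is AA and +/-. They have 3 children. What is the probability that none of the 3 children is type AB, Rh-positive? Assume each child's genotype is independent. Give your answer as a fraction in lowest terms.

ABO cross AB × AA → 1/2 A, 1/2 AB.
Rh cross +/+ × +/- → 1 Rh+; so P(type AB, Rh-positive) = 1/2 × 1 = 1/2 per child.
P(not type AB, Rh-positive) = 1/2 for one child; (1/2)^3 = 1/8.

1/8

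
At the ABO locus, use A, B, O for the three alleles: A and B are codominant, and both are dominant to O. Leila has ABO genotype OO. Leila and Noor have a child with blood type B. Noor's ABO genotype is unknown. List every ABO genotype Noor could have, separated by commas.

For each candidate genotype of Noor, check whether crossing it with OO can produce every observed child phenotype.
  AA → possible child types {A} ✗
  AB → possible child types {A, B} ✓
  AO → possible child types {O, A} ✗
  BB → possible child types {B} ✓
  BO → possible child types {O, B} ✓
  OO → possible child types {O} ✗

AB, BB, BO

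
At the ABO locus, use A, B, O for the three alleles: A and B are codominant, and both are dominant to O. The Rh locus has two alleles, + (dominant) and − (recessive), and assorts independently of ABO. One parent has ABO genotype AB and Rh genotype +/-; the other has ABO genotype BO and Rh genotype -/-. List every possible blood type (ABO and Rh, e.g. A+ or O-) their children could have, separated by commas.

A+, A-, B+, B-, AB+, AB-

Gametes from AB × BO give offspring ABO genotypes AB, AO, BB, BO, i.e. phenotypes A, B, AB.
Rh cross +/- × -/- → phenotypes Rh+, Rh-.
Combining independently: A+, A-, B+, B-, AB+, AB-.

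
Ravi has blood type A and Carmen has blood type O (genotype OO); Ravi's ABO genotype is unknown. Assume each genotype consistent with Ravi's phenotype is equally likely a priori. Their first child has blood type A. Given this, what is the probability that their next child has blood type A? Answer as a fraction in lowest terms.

5/6

Possible genotypes: Ravi ∈ {AA, AO}; Carmen ∈ {OO}.
Weight each parental genotype pair by prior × P(type-A child):
  AA × OO: posterior weight 2/3; P(next child type A) = 1.
  AO × OO: posterior weight 1/3; P(next child type A) = 1/2.
Weighted sum = 5/6.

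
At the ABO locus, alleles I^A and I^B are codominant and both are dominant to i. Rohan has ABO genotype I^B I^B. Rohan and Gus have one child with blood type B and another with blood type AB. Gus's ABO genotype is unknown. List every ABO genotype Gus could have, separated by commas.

I^A I^B, I^A i

For each candidate genotype of Gus, check whether crossing it with I^B I^B can produce every observed child phenotype.
  I^A I^A → possible child types {AB} ✗
  I^A I^B → possible child types {B, AB} ✓
  I^A i → possible child types {B, AB} ✓
  I^B I^B → possible child types {B} ✗
  I^B i → possible child types {B} ✗
  i i → possible child types {B} ✗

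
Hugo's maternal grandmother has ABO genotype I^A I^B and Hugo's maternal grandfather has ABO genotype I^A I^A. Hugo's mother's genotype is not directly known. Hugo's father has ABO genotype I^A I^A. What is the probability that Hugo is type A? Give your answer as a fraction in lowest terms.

Hugo's mother's ABO genotype from I^A I^B × I^A I^A: 1/2 I^A I^A, 1/2 I^A I^B.
Crossing each possibility with the father I^A I^A and summing P(type A): 1/2·1 + 1/2·1/2 = 3/4.

3/4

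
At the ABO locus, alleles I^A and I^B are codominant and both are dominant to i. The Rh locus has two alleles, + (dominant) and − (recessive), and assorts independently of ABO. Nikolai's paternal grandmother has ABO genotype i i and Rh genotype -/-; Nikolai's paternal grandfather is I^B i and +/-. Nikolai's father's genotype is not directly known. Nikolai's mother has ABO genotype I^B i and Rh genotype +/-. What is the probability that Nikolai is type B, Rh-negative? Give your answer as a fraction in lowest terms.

Nikolai's father's ABO genotype from i i × I^B i: 1/2 I^B i, 1/2 i i.
Crossing each possibility with the mother I^B i and summing P(type B): 1/2·3/4 + 1/2·1/2 = 5/8.
Similarly for Rh via the father's Rh distribution: P(Rh-) = 3/8.
Independent loci: 5/8 × 3/8 = 15/64.

15/64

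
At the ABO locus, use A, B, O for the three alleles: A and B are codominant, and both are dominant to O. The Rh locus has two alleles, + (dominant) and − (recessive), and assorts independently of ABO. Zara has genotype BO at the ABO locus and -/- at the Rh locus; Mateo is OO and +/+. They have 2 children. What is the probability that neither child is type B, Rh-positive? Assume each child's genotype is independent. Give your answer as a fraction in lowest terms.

1/4

ABO cross BO × OO → 1/2 O, 1/2 B.
Rh cross -/- × +/+ → 1 Rh+; so P(type B, Rh-positive) = 1/2 × 1 = 1/2 per child.
P(not type B, Rh-positive) = 1/2 for one child; (1/2)^2 = 1/4.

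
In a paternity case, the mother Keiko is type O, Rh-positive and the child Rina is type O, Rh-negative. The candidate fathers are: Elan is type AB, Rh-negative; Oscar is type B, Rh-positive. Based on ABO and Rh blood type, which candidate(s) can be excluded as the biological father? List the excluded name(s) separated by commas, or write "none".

A candidate is excluded only if no genotype consistent with his phenotype could produce a type O, Rh-negative child with a type O, Rh-positive mother.
Elan (type AB, Rh-): no genotype consistent with that phenotype can produce a type-O Rh- child with a type-O mother.

Elan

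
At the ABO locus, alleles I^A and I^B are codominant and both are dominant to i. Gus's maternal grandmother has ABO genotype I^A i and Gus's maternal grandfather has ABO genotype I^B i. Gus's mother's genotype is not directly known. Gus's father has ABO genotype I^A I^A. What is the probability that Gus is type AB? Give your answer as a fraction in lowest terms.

Gus's mother's ABO genotype from I^A i × I^B i: 1/4 I^A I^B, 1/4 I^A i, 1/4 I^B i, 1/4 i i.
Crossing each possibility with the father I^A I^A and summing P(type AB): 1/4·1/2 + 1/4·0 + 1/4·1/2 + 1/4·0 = 1/4.

1/4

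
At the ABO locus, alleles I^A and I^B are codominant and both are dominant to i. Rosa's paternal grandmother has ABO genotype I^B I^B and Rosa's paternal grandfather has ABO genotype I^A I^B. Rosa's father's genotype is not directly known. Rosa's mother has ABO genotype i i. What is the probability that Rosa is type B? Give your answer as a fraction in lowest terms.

3/4

Rosa's father's ABO genotype from I^B I^B × I^A I^B: 1/2 I^A I^B, 1/2 I^B I^B.
Crossing each possibility with the mother i i and summing P(type B): 1/2·1/2 + 1/2·1 = 3/4.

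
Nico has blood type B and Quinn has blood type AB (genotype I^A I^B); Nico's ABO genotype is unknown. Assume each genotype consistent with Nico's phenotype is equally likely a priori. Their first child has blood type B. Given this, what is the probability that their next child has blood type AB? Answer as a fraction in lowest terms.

3/8

Possible genotypes: Nico ∈ {I^B I^B, I^B i}; Quinn ∈ {I^A I^B}.
Weight each parental genotype pair by prior × P(type-B child):
  I^B I^B × I^A I^B: posterior weight 1/2; P(next child type AB) = 1/2.
  I^B i × I^A I^B: posterior weight 1/2; P(next child type AB) = 1/4.
Weighted sum = 3/8.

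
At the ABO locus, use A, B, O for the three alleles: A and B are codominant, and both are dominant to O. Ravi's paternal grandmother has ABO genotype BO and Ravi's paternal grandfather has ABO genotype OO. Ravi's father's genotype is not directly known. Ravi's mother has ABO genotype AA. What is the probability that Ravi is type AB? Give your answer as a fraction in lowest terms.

Ravi's father's ABO genotype from BO × OO: 1/2 BO, 1/2 OO.
Crossing each possibility with the mother AA and summing P(type AB): 1/2·1/2 + 1/2·0 = 1/4.

1/4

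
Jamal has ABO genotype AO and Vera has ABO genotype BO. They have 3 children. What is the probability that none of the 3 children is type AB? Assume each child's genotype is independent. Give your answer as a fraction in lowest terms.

27/64

ABO cross AO × BO → 1/4 O, 1/4 A, 1/4 B, 1/4 AB.
So P(type AB) = 1/4 per child.
P(not type AB) = 3/4 for one child; (3/4)^3 = 27/64.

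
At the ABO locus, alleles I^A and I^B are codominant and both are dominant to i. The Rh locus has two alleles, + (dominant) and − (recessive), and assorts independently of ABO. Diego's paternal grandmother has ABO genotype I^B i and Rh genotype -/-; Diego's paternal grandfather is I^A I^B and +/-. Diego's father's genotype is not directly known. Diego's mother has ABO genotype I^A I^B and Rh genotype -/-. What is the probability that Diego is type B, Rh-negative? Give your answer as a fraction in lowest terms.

Diego's father's ABO genotype from I^B i × I^A I^B: 1/4 I^A I^B, 1/4 I^A i, 1/4 I^B I^B, 1/4 I^B i.
Crossing each possibility with the mother I^A I^B and summing P(type B): 1/4·1/4 + 1/4·1/4 + 1/4·1/2 + 1/4·1/2 = 3/8.
Similarly for Rh via the father's Rh distribution: P(Rh-) = 3/4.
Independent loci: 3/8 × 3/4 = 9/32.

9/32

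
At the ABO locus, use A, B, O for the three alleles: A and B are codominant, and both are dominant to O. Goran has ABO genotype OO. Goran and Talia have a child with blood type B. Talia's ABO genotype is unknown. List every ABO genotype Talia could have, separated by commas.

AB, BB, BO

For each candidate genotype of Talia, check whether crossing it with OO can produce every observed child phenotype.
  AA → possible child types {A} ✗
  AB → possible child types {A, B} ✓
  AO → possible child types {O, A} ✗
  BB → possible child types {B} ✓
  BO → possible child types {O, B} ✓
  OO → possible child types {O} ✗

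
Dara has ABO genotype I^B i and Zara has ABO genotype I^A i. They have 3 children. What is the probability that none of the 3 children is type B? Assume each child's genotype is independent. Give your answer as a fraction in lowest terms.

ABO cross I^B i × I^A i → 1/4 O, 1/4 A, 1/4 B, 1/4 AB.
So P(type B) = 1/4 per child.
P(not type B) = 3/4 for one child; (3/4)^3 = 27/64.

27/64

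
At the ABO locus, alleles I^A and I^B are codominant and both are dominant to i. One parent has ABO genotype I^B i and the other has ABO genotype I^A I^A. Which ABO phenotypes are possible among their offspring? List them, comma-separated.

A, AB

Gametes from I^B i × I^A I^A give offspring ABO genotypes I^A I^B, I^A i, i.e. phenotypes A, AB.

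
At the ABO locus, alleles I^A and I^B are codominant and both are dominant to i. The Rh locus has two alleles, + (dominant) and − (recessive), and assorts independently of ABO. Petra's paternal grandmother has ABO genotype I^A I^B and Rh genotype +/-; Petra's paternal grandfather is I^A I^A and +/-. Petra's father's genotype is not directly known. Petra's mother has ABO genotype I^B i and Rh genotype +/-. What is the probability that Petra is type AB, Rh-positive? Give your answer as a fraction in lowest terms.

9/32

Petra's father's ABO genotype from I^A I^B × I^A I^A: 1/2 I^A I^A, 1/2 I^A I^B.
Crossing each possibility with the mother I^B i and summing P(type AB): 1/2·1/2 + 1/2·1/4 = 3/8.
Similarly for Rh via the father's Rh distribution: P(Rh+) = 3/4.
Independent loci: 3/8 × 3/4 = 9/32.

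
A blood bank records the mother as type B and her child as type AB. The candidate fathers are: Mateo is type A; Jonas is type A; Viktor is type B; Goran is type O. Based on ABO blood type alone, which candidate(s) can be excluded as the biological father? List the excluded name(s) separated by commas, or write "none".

A candidate is excluded only if no genotype consistent with his phenotype could produce a type AB child with a type B mother.
Viktor (type B): no genotype consistent with that phenotype can produce a type-AB child with a type-B mother.
Goran (type O): no genotype consistent with that phenotype can produce a type-AB child with a type-B mother.

Viktor, Goran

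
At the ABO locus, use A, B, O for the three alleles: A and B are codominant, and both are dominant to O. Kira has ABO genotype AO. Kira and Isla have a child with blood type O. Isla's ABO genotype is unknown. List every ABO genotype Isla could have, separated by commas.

AO, BO, OO

For each candidate genotype of Isla, check whether crossing it with AO can produce every observed child phenotype.
  AA → possible child types {A} ✗
  AB → possible child types {A, B, AB} ✗
  AO → possible child types {O, A} ✓
  BB → possible child types {B, AB} ✗
  BO → possible child types {O, A, B, AB} ✓
  OO → possible child types {O, A} ✓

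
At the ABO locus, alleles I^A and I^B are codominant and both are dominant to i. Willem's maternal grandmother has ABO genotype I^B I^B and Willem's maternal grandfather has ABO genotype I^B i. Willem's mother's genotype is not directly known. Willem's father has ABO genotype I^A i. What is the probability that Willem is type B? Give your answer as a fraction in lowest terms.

Willem's mother's ABO genotype from I^B I^B × I^B i: 1/2 I^B I^B, 1/2 I^B i.
Crossing each possibility with the father I^A i and summing P(type B): 1/2·1/2 + 1/2·1/4 = 3/8.

3/8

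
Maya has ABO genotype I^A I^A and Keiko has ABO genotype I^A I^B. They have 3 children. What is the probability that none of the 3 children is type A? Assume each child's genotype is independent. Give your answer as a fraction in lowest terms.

ABO cross I^A I^A × I^A I^B → 1/2 A, 1/2 AB.
So P(type A) = 1/2 per child.
P(not type A) = 1/2 for one child; (1/2)^3 = 1/8.

1/8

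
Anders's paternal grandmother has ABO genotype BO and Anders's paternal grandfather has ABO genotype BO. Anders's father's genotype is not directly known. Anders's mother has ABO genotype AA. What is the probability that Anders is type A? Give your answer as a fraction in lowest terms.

Anders's father's ABO genotype from BO × BO: 1/4 BB, 1/2 BO, 1/4 OO.
Crossing each possibility with the mother AA and summing P(type A): 1/4·0 + 1/2·1/2 + 1/4·1 = 1/2.

1/2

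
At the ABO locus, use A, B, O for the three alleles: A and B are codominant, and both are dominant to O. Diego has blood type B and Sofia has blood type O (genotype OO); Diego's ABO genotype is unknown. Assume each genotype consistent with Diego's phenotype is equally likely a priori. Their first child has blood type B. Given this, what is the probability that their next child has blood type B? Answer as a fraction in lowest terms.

5/6

Possible genotypes: Diego ∈ {BB, BO}; Sofia ∈ {OO}.
Weight each parental genotype pair by prior × P(type-B child):
  BB × OO: posterior weight 2/3; P(next child type B) = 1.
  BO × OO: posterior weight 1/3; P(next child type B) = 1/2.
Weighted sum = 5/6.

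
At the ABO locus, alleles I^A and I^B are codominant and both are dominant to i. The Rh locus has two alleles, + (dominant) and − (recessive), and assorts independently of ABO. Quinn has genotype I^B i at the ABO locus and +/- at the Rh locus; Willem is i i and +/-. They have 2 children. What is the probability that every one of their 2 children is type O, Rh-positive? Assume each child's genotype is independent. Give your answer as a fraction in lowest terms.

9/64

ABO cross I^B i × i i → 1/2 O, 1/2 B.
Rh cross +/- × +/- → 3/4 Rh+, 1/4 Rh-; so P(type O, Rh-positive) = 1/2 × 3/4 = 3/8 per child.
All 2 independent: (3/8)^2 = 9/64.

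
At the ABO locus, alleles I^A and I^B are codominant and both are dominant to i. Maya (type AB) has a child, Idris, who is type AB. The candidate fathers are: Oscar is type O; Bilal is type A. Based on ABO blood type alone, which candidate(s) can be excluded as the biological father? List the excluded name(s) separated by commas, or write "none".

A candidate is excluded only if no genotype consistent with his phenotype could produce a type AB child with a type AB mother.
Oscar (type O): no genotype consistent with that phenotype can produce a type-AB child with a type-AB mother.

Oscar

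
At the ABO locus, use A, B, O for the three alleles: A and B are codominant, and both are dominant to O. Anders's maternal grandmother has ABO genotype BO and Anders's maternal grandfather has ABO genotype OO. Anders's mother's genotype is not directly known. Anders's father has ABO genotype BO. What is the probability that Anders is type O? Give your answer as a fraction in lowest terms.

Anders's mother's ABO genotype from BO × OO: 1/2 BO, 1/2 OO.
Crossing each possibility with the father BO and summing P(type O): 1/2·1/4 + 1/2·1/2 = 3/8.

3/8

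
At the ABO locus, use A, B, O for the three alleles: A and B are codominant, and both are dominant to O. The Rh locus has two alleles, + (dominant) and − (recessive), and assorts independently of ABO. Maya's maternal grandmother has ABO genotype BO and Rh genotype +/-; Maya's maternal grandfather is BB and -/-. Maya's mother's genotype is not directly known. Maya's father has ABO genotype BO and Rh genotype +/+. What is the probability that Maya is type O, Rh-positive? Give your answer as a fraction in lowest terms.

1/8

Maya's mother's ABO genotype from BO × BB: 1/2 BB, 1/2 BO.
Crossing each possibility with the father BO and summing P(type O): 1/2·0 + 1/2·1/4 = 1/8.
Similarly for Rh via the mother's Rh distribution: P(Rh+) = 1.
Independent loci: 1/8 × 1 = 1/8.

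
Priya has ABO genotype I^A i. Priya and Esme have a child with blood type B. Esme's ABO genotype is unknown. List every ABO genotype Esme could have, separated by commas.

For each candidate genotype of Esme, check whether crossing it with I^A i can produce every observed child phenotype.
  I^A I^A → possible child types {A} ✗
  I^A I^B → possible child types {A, B, AB} ✓
  I^A i → possible child types {O, A} ✗
  I^B I^B → possible child types {B, AB} ✓
  I^B i → possible child types {O, A, B, AB} ✓
  i i → possible child types {O, A} ✗

I^A I^B, I^B I^B, I^B i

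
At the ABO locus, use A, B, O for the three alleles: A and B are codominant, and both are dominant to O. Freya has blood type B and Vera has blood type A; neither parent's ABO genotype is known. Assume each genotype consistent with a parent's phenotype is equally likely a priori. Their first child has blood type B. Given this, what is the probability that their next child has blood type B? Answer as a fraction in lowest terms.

Possible genotypes: Freya ∈ {BB, BO}; Vera ∈ {AA, AO}.
Weight each parental genotype pair by prior × P(type-B child):
  BB × AO: posterior weight 2/3; P(next child type B) = 1/2.
  BO × AO: posterior weight 1/3; P(next child type B) = 1/4.
Weighted sum = 5/12.

5/12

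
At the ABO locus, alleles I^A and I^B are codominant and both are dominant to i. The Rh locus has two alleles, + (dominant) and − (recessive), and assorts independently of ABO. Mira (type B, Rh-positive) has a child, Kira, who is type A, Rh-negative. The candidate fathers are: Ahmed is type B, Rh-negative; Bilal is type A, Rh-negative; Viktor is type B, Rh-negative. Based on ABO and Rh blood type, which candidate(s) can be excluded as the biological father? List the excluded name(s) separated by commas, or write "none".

A candidate is excluded only if no genotype consistent with his phenotype could produce a type A, Rh-negative child with a type B, Rh-positive mother.
Ahmed (type B, Rh-): no genotype consistent with that phenotype can produce a type-A Rh- child with a type-B mother.
Viktor (type B, Rh-): no genotype consistent with that phenotype can produce a type-A Rh- child with a type-B mother.

Ahmed, Viktor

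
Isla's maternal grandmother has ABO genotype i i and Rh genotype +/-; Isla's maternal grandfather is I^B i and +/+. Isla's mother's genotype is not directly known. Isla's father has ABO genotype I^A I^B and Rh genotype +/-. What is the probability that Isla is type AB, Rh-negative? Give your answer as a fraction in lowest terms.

Isla's mother's ABO genotype from i i × I^B i: 1/2 I^B i, 1/2 i i.
Crossing each possibility with the father I^A I^B and summing P(type AB): 1/2·1/4 + 1/2·0 = 1/8.
Similarly for Rh via the mother's Rh distribution: P(Rh-) = 1/8.
Independent loci: 1/8 × 1/8 = 1/64.

1/64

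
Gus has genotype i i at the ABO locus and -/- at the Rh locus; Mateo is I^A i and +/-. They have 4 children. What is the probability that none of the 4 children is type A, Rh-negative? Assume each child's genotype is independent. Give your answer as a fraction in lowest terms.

ABO cross i i × I^A i → 1/2 O, 1/2 A.
Rh cross -/- × +/- → 1/2 Rh+, 1/2 Rh-; so P(type A, Rh-negative) = 1/2 × 1/2 = 1/4 per child.
P(not type A, Rh-negative) = 3/4 for one child; (3/4)^4 = 81/256.

81/256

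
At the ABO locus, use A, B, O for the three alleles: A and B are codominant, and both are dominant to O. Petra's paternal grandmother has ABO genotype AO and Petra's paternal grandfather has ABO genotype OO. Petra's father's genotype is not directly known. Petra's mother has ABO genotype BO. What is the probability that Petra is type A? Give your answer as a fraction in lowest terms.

Petra's father's ABO genotype from AO × OO: 1/2 AO, 1/2 OO.
Crossing each possibility with the mother BO and summing P(type A): 1/2·1/4 + 1/2·0 = 1/8.

1/8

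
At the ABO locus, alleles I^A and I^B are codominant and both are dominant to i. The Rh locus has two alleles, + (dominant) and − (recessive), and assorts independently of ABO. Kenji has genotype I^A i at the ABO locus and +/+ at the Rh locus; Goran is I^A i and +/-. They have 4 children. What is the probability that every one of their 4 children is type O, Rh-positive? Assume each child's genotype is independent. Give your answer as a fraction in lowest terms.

ABO cross I^A i × I^A i → 1/4 O, 3/4 A.
Rh cross +/+ × +/- → 1 Rh+; so P(type O, Rh-positive) = 1/4 × 1 = 1/4 per child.
All 4 independent: (1/4)^4 = 1/256.

1/256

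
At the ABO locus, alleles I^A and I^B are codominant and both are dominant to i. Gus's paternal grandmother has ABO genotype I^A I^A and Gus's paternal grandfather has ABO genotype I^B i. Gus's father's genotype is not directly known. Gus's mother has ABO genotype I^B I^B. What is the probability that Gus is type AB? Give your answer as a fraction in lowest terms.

1/2

Gus's father's ABO genotype from I^A I^A × I^B i: 1/2 I^A I^B, 1/2 I^A i.
Crossing each possibility with the mother I^B I^B and summing P(type AB): 1/2·1/2 + 1/2·1/2 = 1/2.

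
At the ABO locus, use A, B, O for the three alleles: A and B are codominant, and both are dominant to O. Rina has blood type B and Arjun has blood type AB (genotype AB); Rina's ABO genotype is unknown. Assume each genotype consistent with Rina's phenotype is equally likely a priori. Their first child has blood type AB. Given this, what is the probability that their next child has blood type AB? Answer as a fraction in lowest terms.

Possible genotypes: Rina ∈ {BB, BO}; Arjun ∈ {AB}.
Weight each parental genotype pair by prior × P(type-AB child):
  BB × AB: posterior weight 2/3; P(next child type AB) = 1/2.
  BO × AB: posterior weight 1/3; P(next child type AB) = 1/4.
Weighted sum = 5/12.

5/12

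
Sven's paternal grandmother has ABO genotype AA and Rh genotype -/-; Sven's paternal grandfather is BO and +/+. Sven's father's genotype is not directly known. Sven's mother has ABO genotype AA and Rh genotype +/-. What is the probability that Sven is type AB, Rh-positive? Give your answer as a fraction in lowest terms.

Sven's father's ABO genotype from AA × BO: 1/2 AB, 1/2 AO.
Crossing each possibility with the mother AA and summing P(type AB): 1/2·1/2 + 1/2·0 = 1/4.
Similarly for Rh via the father's Rh distribution: P(Rh+) = 3/4.
Independent loci: 1/4 × 3/4 = 3/16.

3/16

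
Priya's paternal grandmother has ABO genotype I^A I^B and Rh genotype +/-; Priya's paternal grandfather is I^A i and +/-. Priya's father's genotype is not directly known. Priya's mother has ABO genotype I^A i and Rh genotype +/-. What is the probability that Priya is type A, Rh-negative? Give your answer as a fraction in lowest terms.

5/32

Priya's father's ABO genotype from I^A I^B × I^A i: 1/4 I^A I^A, 1/4 I^A I^B, 1/4 I^A i, 1/4 I^B i.
Crossing each possibility with the mother I^A i and summing P(type A): 1/4·1 + 1/4·1/2 + 1/4·3/4 + 1/4·1/4 = 5/8.
Similarly for Rh via the father's Rh distribution: P(Rh-) = 1/4.
Independent loci: 5/8 × 1/4 = 5/32.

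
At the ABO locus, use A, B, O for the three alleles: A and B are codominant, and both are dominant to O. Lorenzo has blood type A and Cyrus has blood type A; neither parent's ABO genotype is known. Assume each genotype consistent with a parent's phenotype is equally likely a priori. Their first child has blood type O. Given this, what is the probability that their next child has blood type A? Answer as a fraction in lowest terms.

3/4

Possible genotypes: Lorenzo ∈ {AA, AO}; Cyrus ∈ {AA, AO}.
Weight each parental genotype pair by prior × P(type-O child):
  AO × AO: posterior weight 1; P(next child type A) = 3/4.
Weighted sum = 3/4.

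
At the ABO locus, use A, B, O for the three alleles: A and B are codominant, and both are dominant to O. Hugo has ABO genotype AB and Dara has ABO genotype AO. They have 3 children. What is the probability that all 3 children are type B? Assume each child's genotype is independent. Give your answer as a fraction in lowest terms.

1/64

ABO cross AB × AO → 1/2 A, 1/4 B, 1/4 AB.
So P(type B) = 1/4 per child.
All 3 independent: (1/4)^3 = 1/64.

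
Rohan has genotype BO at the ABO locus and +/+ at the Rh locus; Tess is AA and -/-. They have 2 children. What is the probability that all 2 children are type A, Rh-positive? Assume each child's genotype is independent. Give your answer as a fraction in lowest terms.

1/4

ABO cross BO × AA → 1/2 A, 1/2 AB.
Rh cross +/+ × -/- → 1 Rh+; so P(type A, Rh-positive) = 1/2 × 1 = 1/2 per child.
All 2 independent: (1/2)^2 = 1/4.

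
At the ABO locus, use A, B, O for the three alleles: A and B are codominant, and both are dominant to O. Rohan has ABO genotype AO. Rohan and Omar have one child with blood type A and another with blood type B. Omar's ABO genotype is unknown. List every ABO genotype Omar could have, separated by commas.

AB, BO

For each candidate genotype of Omar, check whether crossing it with AO can produce every observed child phenotype.
  AA → possible child types {A} ✗
  AB → possible child types {A, B, AB} ✓
  AO → possible child types {O, A} ✗
  BB → possible child types {B, AB} ✗
  BO → possible child types {O, A, B, AB} ✓
  OO → possible child types {O, A} ✗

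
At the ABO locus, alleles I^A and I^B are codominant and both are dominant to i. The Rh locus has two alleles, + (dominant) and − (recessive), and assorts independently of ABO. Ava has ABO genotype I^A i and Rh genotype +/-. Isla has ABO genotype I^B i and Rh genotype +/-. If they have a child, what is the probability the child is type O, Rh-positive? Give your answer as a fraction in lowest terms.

3/16

ABO cross I^A i × I^B i → offspring phenotypes: 1/4 O, 1/4 A, 1/4 B, 1/4 AB.
Rh cross +/- × +/- → 3/4 Rh+, 1/4 Rh-.
Independent loci: P(type O, Rh-positive) = 1/4 × 3/4 = 3/16.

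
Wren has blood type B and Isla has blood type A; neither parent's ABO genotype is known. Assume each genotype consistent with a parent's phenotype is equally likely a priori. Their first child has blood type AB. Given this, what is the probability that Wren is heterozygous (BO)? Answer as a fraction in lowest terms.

1/3

Possible genotypes: Wren ∈ {BB, BO}; Isla ∈ {AA, AO}.
Weight each parental genotype pair by prior × P(type-AB child):
  BB × AA: posterior weight 4/9.
  BB × AO: posterior weight 2/9.
  BO × AA: posterior weight 2/9.
  BO × AO: posterior weight 1/9.
Sum the posterior weight over pairs where Wren is BO: 1/3.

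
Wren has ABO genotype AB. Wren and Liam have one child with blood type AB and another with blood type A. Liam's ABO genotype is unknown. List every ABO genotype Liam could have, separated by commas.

For each candidate genotype of Liam, check whether crossing it with AB can produce every observed child phenotype.
  AA → possible child types {A, AB} ✓
  AB → possible child types {A, B, AB} ✓
  AO → possible child types {A, B, AB} ✓
  BB → possible child types {B, AB} ✗
  BO → possible child types {A, B, AB} ✓
  OO → possible child types {A, B} ✗

AA, AB, AO, BO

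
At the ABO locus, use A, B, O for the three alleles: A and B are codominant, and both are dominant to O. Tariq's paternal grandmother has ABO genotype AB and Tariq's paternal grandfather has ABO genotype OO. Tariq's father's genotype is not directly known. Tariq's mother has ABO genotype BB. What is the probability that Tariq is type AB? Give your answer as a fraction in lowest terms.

Tariq's father's ABO genotype from AB × OO: 1/2 AO, 1/2 BO.
Crossing each possibility with the mother BB and summing P(type AB): 1/2·1/2 + 1/2·0 = 1/4.

1/4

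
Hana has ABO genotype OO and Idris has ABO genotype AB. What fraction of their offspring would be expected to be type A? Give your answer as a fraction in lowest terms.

ABO cross OO × AB → offspring phenotypes: 1/2 A, 1/2 B.
So P(type A) = 1/2.

1/2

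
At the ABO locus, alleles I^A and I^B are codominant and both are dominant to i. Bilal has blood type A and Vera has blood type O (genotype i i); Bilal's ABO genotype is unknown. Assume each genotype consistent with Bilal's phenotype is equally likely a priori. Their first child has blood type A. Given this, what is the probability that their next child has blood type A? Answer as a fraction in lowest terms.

Possible genotypes: Bilal ∈ {I^A I^A, I^A i}; Vera ∈ {i i}.
Weight each parental genotype pair by prior × P(type-A child):
  I^A I^A × i i: posterior weight 2/3; P(next child type A) = 1.
  I^A i × i i: posterior weight 1/3; P(next child type A) = 1/2.
Weighted sum = 5/6.

5/6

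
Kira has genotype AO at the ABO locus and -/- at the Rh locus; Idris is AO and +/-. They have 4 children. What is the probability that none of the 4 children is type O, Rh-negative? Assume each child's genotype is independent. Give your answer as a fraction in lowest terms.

ABO cross AO × AO → 1/4 O, 3/4 A.
Rh cross -/- × +/- → 1/2 Rh+, 1/2 Rh-; so P(type O, Rh-negative) = 1/4 × 1/2 = 1/8 per child.
P(not type O, Rh-negative) = 7/8 for one child; (7/8)^4 = 2401/4096.

2401/4096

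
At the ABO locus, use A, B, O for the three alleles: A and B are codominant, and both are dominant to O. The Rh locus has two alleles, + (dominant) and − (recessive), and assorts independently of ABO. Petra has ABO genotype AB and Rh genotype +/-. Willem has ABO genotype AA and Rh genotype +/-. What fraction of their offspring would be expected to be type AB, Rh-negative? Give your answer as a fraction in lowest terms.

ABO cross AB × AA → offspring phenotypes: 1/2 A, 1/2 AB.
Rh cross +/- × +/- → 3/4 Rh+, 1/4 Rh-.
Independent loci: P(type AB, Rh-negative) = 1/2 × 1/4 = 1/8.

1/8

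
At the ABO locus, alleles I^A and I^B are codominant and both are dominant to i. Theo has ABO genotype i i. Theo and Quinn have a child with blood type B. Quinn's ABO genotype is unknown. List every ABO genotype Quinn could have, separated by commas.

I^A I^B, I^B I^B, I^B i

For each candidate genotype of Quinn, check whether crossing it with i i can produce every observed child phenotype.
  I^A I^A → possible child types {A} ✗
  I^A I^B → possible child types {A, B} ✓
  I^A i → possible child types {O, A} ✗
  I^B I^B → possible child types {B} ✓
  I^B i → possible child types {O, B} ✓
  i i → possible child types {O} ✗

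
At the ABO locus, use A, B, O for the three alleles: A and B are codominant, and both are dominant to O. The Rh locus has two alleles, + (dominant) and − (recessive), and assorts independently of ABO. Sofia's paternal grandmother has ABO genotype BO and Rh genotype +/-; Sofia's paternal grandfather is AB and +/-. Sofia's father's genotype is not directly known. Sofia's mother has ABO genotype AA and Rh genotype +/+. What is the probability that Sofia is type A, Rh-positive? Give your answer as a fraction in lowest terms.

Sofia's father's ABO genotype from BO × AB: 1/4 AB, 1/4 AO, 1/4 BB, 1/4 BO.
Crossing each possibility with the mother AA and summing P(type A): 1/4·1/2 + 1/4·1 + 1/4·0 + 1/4·1/2 = 1/2.
Similarly for Rh via the father's Rh distribution: P(Rh+) = 1.
Independent loci: 1/2 × 1 = 1/2.

1/2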